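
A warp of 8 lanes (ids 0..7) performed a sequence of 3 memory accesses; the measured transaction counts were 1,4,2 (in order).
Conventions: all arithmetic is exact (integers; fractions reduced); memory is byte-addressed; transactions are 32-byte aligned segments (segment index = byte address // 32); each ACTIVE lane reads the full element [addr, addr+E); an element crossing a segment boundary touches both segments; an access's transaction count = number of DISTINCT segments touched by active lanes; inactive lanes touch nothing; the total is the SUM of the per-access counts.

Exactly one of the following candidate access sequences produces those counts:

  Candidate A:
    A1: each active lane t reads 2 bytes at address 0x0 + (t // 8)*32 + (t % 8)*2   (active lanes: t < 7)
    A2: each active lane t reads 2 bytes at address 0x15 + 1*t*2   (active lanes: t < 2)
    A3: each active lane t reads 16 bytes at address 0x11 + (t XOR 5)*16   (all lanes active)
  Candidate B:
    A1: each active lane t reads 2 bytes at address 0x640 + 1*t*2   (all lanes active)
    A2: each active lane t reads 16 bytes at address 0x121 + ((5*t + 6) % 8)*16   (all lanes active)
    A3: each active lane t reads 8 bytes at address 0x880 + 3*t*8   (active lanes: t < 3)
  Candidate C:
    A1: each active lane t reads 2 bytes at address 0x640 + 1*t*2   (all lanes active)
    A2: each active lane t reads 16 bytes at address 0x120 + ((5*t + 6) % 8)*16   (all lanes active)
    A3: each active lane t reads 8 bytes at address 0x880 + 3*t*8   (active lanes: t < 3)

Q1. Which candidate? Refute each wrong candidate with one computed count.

A: A2 gives 1 transaction, not 4
B: A2 gives 5 transactions, not 4
C: all counts match (1,4,2)

Answer: C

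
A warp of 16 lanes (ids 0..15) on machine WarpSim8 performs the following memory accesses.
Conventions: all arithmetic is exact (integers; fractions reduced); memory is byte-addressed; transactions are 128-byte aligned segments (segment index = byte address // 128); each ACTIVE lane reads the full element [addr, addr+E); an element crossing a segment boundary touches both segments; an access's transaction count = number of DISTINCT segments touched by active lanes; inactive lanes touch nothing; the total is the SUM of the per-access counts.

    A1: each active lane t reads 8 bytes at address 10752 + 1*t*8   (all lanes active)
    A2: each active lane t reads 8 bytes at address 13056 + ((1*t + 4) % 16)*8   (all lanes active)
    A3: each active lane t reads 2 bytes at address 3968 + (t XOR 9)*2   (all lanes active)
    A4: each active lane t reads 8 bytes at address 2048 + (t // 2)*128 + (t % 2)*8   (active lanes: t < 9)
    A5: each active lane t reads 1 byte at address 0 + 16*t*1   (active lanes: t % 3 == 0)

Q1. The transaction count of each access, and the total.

A1: 1 transaction
A2: 1 transaction
A3: 1 transaction
A4: 5 transactions
A5: 2 transactions

Answer: 1,1,1,5,2; total 10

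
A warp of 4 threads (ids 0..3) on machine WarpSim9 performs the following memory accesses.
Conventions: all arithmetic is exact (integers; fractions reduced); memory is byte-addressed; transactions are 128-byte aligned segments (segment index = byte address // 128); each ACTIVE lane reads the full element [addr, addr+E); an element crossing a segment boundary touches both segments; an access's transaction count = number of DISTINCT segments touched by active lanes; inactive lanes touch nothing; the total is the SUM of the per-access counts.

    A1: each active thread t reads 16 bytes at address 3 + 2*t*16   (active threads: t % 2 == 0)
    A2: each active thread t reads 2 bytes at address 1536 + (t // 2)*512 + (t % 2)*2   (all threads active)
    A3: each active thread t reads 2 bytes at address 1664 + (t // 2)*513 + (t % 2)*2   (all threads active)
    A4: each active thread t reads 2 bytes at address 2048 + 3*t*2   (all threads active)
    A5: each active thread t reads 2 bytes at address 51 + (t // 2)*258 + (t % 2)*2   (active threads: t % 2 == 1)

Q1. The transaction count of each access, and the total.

A1: 1 transaction
A2: 2 transactions
A3: 2 transactions
A4: 1 transaction
A5: 2 transactions

Answer: 1,2,2,1,2; total 8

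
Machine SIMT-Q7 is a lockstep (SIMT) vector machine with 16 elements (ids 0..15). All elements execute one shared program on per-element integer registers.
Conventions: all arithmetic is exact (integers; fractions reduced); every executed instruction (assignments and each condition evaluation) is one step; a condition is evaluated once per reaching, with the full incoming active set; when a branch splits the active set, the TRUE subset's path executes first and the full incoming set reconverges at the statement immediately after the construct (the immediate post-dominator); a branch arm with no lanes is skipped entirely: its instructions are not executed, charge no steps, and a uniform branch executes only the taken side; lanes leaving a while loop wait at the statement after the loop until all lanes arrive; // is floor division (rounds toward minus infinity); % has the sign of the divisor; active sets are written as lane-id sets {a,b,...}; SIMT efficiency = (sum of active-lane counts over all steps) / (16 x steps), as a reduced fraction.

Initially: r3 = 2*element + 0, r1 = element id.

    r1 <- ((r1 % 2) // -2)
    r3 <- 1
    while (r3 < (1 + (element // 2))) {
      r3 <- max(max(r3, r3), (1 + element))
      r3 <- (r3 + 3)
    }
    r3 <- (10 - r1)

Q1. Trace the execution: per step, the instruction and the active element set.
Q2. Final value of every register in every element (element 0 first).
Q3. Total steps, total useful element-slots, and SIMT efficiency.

step 0: r1 <- ((r1 % 2) // -2)       {0,1,2,3,4,5,6,7,8,9,10,11,12,13,14,15}
step 1: r3 <- 1                      {0,1,2,3,4,5,6,7,8,9,10,11,12,13,14,15}
step 2: eval (r3 < (1 + (element // 2))) {0,1,2,3,4,5,6,7,8,9,10,11,12,13,14,15}
step 3: r3 <- max(max(r3, r3), (1 + element)) {2,3,4,5,6,7,8,9,10,11,12,13,14,15}
step 4: r3 <- (r3 + 3)               {2,3,4,5,6,7,8,9,10,11,12,13,14,15}
step 5: eval (r3 < (1 + (element // 2))) {2,3,4,5,6,7,8,9,10,11,12,13,14,15}
step 6: r3 <- (10 - r1)              {0,1,2,3,4,5,6,7,8,9,10,11,12,13,14,15}

Answer: 7 steps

r3: 10,11,10,11,10,11,10,11,10,11,10,11,10,11,10,11
r1: 0,-1,0,-1,0,-1,0,-1,0,-1,0,-1,0,-1,0,-1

steps = 7; useful = 106; efficiency = 106/112 = 53/56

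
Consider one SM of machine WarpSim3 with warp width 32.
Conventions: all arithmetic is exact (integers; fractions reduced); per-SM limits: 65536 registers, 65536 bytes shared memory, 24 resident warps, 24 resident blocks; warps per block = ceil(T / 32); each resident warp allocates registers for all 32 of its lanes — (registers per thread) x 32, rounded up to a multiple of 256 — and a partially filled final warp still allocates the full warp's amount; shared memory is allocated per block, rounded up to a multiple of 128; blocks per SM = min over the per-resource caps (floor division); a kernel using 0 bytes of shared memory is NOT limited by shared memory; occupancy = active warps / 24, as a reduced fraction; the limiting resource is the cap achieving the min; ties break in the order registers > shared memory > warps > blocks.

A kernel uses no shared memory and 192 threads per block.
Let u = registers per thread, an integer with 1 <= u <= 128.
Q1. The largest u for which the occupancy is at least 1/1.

Answer: u = 80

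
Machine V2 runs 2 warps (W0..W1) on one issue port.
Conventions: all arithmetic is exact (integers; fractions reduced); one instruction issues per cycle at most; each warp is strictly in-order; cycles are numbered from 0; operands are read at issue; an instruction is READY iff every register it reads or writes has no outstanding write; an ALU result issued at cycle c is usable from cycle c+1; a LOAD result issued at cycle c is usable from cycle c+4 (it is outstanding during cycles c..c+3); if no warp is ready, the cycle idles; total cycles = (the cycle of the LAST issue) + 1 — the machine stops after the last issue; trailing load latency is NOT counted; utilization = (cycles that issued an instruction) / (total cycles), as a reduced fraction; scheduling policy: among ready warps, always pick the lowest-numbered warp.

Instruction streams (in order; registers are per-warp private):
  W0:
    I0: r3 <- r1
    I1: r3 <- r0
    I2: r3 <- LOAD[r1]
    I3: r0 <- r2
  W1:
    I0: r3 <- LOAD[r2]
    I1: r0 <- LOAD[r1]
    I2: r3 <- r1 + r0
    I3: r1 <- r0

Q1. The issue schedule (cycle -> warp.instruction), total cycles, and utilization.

cycle 0: W0.I0
cycle 1: W0.I1
cycle 2: W0.I2
cycle 3: W0.I3
cycle 4: W1.I0
cycle 5: W1.I1
cycle 6: idle
cycle 7: idle
cycle 8: idle
cycle 9: W1.I2
cycle 10: W1.I3

Answer: 11 cycles, utilization 8/11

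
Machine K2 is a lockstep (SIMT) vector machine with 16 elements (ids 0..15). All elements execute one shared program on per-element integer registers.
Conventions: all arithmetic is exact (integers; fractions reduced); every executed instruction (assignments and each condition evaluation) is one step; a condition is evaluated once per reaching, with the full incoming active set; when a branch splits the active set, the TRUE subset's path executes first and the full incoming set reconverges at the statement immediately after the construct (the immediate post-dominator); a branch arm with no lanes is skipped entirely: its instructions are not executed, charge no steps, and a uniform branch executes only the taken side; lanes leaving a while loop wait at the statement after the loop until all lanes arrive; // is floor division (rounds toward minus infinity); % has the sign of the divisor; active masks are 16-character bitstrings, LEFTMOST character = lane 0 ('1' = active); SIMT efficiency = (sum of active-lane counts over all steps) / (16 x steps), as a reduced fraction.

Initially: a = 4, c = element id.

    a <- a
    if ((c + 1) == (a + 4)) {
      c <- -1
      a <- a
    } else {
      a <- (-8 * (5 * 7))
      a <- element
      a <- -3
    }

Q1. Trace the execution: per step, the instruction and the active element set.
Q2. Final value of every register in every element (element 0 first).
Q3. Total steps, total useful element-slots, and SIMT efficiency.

step 0: a <- a                       1111111111111111
step 1: eval ((c + 1) == (a + 4))    1111111111111111
step 2: c <- -1                      0000000100000000
step 3: a <- a                       0000000100000000
step 4: a <- (-8 * (5 * 7))          1111111011111111
step 5: a <- element                 1111111011111111
step 6: a <- -3                      1111111011111111

Answer: 7 steps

a: -3,-3,-3,-3,-3,-3,-3,4,-3,-3,-3,-3,-3,-3,-3,-3
c: 0,1,2,3,4,5,6,-1,8,9,10,11,12,13,14,15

steps = 7; useful = 79; efficiency = 79/112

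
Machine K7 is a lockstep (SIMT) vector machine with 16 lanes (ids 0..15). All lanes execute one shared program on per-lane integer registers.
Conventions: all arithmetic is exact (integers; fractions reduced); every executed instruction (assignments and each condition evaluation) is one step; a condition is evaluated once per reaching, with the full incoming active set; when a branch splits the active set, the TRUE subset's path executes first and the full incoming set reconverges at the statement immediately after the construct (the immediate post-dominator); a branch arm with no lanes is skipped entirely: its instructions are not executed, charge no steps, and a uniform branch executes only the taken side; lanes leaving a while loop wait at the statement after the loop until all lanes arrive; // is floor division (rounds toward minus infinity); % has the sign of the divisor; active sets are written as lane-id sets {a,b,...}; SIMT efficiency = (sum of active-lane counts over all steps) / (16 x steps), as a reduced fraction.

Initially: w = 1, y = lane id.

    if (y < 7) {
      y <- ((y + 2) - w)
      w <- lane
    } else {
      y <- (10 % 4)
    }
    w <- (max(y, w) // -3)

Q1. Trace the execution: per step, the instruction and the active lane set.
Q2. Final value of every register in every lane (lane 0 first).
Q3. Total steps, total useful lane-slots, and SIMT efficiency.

step 0: eval (y < 7)                 {0,1,2,3,4,5,6,7,8,9,10,11,12,13,14,15}
step 1: y <- ((y + 2) - w)           {0,1,2,3,4,5,6}
step 2: w <- lane                    {0,1,2,3,4,5,6}
step 3: y <- (10 % 4)                {7,8,9,10,11,12,13,14,15}
step 4: w <- (max(y, w) // -3)       {0,1,2,3,4,5,6,7,8,9,10,11,12,13,14,15}

Answer: 5 steps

w: -1,-1,-1,-2,-2,-2,-3,-1,-1,-1,-1,-1,-1,-1,-1,-1
y: 1,2,3,4,5,6,7,2,2,2,2,2,2,2,2,2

steps = 5; useful = 55; efficiency = 55/80 = 11/16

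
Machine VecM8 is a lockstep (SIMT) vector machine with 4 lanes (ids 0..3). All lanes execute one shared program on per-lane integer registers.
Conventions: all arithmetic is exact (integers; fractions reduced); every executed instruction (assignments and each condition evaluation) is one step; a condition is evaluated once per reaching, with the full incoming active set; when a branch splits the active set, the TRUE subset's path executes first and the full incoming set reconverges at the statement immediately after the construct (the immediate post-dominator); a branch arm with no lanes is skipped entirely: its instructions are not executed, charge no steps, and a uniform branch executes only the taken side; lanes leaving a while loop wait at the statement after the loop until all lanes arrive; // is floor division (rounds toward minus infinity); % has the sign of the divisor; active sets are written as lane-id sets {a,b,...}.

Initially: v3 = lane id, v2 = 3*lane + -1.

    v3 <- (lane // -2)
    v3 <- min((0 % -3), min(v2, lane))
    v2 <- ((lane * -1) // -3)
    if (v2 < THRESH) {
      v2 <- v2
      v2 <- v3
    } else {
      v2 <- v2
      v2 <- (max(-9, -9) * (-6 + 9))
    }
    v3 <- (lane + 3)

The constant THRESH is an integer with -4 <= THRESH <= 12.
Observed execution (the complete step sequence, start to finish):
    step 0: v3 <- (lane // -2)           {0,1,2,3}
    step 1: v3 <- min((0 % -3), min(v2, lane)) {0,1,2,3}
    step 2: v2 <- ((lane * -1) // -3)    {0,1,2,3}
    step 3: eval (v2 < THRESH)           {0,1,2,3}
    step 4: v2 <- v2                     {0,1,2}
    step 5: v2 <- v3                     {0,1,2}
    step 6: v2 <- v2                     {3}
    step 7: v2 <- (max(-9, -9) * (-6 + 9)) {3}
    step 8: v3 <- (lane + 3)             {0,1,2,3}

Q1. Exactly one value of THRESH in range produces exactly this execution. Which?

Answer: THRESH = 1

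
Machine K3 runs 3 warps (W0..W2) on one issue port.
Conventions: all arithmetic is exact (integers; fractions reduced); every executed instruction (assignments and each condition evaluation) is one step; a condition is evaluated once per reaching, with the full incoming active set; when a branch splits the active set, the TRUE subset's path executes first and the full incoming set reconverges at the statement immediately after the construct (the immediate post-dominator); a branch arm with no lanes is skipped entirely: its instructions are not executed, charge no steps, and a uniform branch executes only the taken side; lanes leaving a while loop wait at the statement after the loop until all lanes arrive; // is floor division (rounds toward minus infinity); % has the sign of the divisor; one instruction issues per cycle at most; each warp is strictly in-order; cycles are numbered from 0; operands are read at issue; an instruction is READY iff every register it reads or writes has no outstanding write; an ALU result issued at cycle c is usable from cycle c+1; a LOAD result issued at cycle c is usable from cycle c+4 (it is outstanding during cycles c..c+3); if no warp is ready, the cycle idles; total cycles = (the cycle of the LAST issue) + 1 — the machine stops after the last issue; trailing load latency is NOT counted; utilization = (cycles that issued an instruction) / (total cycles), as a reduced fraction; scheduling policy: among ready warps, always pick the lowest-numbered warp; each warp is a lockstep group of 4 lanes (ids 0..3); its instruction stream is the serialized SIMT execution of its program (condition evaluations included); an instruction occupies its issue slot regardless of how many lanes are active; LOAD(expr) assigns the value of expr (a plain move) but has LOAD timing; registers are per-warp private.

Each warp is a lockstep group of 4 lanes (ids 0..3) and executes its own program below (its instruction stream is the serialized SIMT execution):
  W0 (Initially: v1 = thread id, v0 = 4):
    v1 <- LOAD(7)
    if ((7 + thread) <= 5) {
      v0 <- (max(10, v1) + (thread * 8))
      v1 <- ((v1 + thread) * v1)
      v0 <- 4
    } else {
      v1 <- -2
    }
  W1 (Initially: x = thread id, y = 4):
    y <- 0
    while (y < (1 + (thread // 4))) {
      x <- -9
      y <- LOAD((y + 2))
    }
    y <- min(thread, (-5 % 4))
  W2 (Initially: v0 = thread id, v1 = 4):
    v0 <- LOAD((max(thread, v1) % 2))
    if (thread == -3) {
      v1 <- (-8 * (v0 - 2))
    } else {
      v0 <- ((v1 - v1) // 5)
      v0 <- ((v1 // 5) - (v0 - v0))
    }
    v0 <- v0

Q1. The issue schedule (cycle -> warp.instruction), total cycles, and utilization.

cycle 0: W0.I0
cycle 1: W0.I1
cycle 2: W1.I0
cycle 3: W1.I1
cycle 4: W0.I2
cycle 5: W1.I2
cycle 6: W1.I3
cycle 7: W2.I0
cycle 8: W2.I1
cycle 9: idle
cycle 10: W1.I4
cycle 11: W1.I5
cycle 12: W2.I2
cycle 13: W2.I3
cycle 14: W2.I4

Answer: 15 cycles, utilization 14/15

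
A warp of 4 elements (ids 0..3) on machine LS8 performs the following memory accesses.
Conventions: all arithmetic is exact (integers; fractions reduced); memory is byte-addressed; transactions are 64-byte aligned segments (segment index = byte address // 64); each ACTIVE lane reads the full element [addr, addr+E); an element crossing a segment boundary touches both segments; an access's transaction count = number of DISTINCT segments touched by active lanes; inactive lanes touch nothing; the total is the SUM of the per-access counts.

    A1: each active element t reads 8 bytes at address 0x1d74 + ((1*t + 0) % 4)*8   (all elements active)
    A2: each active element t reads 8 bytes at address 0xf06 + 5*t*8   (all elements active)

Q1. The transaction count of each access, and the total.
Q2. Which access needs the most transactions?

A1: 2 transactions
A2: 3 transactions

Answer: 2,3; total 5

Answer: A2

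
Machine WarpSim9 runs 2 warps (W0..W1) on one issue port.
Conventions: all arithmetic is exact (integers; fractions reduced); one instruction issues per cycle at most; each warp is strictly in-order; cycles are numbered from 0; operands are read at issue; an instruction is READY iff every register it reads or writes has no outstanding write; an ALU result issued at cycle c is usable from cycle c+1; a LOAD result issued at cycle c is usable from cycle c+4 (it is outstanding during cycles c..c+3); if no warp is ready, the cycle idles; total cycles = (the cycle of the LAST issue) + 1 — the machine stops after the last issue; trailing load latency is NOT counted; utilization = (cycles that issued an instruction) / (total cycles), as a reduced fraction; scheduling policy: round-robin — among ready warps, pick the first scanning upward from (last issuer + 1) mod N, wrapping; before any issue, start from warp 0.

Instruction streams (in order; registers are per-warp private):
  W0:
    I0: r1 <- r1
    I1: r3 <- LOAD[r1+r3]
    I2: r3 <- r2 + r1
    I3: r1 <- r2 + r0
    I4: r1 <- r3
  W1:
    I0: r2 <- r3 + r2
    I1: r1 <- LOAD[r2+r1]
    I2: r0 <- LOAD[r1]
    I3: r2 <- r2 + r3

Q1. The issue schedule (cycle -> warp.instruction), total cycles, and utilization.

cycle 0: W0.I0
cycle 1: W1.I0
cycle 2: W0.I1
cycle 3: W1.I1
cycle 4: idle
cycle 5: idle
cycle 6: W0.I2
cycle 7: W1.I2
cycle 8: W0.I3
cycle 9: W1.I3
cycle 10: W0.I4

Answer: 11 cycles, utilization 9/11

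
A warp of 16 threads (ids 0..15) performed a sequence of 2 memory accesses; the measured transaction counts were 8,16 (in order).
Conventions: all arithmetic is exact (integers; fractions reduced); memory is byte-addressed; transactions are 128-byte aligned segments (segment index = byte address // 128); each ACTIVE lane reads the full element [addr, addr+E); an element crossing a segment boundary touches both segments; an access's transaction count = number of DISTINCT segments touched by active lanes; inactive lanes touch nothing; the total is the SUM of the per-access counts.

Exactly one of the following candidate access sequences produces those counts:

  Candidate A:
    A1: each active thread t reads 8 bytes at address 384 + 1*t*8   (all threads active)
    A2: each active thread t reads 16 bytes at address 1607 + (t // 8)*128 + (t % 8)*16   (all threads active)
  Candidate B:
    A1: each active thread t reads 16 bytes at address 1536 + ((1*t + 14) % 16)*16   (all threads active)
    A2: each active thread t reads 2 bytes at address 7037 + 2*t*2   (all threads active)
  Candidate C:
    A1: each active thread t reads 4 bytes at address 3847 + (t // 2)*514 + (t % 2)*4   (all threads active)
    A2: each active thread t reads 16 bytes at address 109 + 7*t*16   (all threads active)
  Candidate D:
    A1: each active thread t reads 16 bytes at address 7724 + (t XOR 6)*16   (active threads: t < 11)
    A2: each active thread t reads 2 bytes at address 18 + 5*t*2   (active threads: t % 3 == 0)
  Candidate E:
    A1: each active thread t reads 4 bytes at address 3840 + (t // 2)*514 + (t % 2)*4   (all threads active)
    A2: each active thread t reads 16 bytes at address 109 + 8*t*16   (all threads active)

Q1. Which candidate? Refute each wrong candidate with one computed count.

A: A1 gives 1 transaction, not 8
B: A1 gives 2 transactions, not 8
C: A2 gives 15 transactions, not 16
D: A1 gives 3 transactions, not 8
E: all counts match (8,16)

Answer: E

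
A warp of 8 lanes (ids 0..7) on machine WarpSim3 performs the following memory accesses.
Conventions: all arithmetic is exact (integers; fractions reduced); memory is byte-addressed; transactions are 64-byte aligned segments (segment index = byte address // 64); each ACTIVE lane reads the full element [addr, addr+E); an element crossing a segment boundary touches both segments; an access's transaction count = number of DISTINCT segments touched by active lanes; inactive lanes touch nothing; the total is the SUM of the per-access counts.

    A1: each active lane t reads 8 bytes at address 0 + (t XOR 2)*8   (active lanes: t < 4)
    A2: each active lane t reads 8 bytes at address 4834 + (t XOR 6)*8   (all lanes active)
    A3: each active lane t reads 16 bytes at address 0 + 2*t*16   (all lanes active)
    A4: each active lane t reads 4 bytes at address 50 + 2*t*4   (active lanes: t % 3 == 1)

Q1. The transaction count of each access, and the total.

A1: 1 transaction
A2: 2 transactions
A3: 4 transactions
A4: 2 transactions

Answer: 1,2,4,2; total 9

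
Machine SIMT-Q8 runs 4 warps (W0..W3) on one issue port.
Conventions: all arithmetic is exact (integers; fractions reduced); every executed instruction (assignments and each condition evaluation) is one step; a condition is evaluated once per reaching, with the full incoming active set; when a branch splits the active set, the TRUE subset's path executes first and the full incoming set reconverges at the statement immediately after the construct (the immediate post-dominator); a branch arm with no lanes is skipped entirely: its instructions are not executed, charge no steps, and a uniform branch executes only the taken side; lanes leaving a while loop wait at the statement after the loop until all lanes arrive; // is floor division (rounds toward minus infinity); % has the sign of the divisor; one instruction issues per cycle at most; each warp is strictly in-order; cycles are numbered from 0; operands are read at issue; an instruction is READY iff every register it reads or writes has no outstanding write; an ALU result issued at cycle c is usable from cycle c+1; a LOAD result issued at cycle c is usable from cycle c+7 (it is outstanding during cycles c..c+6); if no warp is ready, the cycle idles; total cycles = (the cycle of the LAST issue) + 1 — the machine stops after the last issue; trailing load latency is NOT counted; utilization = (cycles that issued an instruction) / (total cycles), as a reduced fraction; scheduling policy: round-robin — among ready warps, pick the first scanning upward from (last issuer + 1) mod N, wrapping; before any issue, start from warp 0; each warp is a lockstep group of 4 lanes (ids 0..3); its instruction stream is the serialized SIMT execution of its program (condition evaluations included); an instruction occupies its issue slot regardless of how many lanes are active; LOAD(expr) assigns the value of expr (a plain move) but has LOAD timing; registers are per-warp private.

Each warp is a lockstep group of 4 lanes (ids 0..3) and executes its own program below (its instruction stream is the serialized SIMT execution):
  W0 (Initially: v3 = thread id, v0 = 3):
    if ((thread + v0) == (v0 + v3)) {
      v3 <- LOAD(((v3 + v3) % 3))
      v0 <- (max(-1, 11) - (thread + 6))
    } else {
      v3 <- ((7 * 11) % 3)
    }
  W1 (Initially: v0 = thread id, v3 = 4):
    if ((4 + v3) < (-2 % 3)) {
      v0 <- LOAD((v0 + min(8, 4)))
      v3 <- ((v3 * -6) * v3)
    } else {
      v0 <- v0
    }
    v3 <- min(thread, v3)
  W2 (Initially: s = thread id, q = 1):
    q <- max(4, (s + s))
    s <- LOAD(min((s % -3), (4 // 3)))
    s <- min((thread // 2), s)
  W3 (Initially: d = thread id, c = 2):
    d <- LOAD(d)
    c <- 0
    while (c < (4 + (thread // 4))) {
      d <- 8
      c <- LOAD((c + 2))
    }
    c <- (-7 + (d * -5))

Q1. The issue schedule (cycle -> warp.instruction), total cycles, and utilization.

cycle 0: W0.I0
cycle 1: W1.I0
cycle 2: W2.I0
cycle 3: W3.I0
cycle 4: W0.I1
cycle 5: W1.I1
cycle 6: W2.I1
cycle 7: W3.I1
cycle 8: W0.I2
cycle 9: W1.I2
cycle 10: W3.I2
cycle 11: W3.I3
cycle 12: W3.I4
cycle 13: W2.I2
cycle 14: idle
cycle 15: idle
cycle 16: idle
cycle 17: idle
cycle 18: idle
cycle 19: W3.I5
cycle 20: W3.I6
cycle 21: W3.I7
cycle 22: idle
cycle 23: idle
cycle 24: idle
cycle 25: idle
cycle 26: idle
cycle 27: idle
cycle 28: W3.I8
cycle 29: W3.I9

Answer: 30 cycles, utilization 19/30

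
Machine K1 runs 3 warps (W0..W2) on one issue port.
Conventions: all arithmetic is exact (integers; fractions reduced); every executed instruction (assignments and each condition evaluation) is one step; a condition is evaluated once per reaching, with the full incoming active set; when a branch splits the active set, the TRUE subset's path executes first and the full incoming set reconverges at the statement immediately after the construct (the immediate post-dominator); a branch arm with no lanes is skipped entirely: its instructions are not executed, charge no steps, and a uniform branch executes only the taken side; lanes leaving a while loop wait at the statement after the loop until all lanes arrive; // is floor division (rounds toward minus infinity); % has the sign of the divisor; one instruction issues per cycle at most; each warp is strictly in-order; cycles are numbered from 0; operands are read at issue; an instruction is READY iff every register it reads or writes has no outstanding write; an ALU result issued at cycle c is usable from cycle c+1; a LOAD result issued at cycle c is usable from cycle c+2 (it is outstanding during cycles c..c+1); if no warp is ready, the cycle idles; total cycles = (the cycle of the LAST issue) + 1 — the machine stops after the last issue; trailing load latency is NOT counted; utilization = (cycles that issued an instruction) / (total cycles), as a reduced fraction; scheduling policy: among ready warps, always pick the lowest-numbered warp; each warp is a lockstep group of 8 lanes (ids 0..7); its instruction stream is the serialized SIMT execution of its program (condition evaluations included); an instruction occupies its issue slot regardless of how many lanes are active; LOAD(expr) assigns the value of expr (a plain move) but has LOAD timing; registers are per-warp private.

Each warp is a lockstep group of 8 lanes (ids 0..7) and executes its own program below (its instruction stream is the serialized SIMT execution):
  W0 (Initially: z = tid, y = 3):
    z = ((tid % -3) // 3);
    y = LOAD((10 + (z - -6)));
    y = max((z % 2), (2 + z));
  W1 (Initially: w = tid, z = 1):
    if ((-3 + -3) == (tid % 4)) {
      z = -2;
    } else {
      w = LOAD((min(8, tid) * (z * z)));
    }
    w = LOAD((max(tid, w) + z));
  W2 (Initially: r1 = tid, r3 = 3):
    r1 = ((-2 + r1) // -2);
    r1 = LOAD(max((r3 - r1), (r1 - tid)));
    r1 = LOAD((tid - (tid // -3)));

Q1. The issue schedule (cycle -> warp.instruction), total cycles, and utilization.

cycle 0: W0.I0
cycle 1: W0.I1
cycle 2: W1.I0
cycle 3: W0.I2
cycle 4: W1.I1
cycle 5: W2.I0
cycle 6: W1.I2
cycle 7: W2.I1
cycle 8: idle
cycle 9: W2.I2

Answer: 10 cycles, utilization 9/10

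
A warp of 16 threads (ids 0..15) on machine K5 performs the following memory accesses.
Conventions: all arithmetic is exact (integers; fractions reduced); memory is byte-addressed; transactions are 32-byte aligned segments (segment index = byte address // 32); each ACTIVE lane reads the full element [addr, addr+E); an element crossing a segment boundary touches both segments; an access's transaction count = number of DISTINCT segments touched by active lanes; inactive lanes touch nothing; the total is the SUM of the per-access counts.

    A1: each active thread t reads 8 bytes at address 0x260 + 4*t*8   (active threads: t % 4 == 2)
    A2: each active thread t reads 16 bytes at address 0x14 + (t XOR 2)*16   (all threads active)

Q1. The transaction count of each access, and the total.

A1: 4 transactions
A2: 9 transactions

Answer: 4,9; total 13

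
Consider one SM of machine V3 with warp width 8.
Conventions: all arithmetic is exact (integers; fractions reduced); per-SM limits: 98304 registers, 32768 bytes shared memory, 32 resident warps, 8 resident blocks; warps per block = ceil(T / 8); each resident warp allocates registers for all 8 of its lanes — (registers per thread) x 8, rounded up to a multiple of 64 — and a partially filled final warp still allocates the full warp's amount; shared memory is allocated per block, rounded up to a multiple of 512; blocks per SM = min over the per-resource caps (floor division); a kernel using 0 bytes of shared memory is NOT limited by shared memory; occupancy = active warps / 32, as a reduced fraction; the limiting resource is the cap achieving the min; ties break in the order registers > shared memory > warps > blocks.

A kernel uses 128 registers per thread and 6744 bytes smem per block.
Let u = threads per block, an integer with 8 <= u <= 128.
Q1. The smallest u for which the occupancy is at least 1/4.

Answer: u = 9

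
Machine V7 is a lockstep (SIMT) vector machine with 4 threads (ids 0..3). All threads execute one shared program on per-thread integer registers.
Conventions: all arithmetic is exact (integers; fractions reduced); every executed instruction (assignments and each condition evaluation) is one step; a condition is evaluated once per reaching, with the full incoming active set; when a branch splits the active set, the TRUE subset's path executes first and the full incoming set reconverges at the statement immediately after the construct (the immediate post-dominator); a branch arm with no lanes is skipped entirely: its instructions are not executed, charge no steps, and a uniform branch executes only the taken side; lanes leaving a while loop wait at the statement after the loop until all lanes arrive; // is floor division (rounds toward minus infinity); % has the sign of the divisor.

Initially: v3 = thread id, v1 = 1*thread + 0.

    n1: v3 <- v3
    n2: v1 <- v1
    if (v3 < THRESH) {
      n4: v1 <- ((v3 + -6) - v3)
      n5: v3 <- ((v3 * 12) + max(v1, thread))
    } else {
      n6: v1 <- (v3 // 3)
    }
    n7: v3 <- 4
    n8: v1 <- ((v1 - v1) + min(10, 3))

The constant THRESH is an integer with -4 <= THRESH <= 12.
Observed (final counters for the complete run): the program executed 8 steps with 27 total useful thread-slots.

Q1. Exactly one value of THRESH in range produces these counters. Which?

Answer: THRESH = 3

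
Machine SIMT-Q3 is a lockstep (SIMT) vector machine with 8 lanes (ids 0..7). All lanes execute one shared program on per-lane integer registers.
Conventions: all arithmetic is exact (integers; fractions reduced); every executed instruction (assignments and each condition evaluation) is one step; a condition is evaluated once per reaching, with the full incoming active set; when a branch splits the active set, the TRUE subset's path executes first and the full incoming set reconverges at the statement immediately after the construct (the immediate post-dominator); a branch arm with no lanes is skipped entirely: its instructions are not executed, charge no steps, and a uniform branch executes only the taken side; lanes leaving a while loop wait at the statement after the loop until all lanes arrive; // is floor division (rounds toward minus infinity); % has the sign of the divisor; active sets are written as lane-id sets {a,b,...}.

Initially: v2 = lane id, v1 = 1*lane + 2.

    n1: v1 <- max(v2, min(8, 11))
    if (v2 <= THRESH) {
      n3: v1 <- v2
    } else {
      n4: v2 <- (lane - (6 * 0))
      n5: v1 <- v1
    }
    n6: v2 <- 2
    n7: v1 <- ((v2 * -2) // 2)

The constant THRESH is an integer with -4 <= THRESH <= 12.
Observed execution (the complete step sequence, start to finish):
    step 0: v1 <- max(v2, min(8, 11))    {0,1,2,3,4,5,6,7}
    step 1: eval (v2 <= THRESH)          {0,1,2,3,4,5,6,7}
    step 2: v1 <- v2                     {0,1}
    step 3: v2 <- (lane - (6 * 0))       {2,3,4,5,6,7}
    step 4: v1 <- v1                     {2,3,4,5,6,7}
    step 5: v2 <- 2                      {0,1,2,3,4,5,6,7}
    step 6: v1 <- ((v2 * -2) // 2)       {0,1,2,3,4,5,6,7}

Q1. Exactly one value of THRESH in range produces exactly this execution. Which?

Answer: THRESH = 1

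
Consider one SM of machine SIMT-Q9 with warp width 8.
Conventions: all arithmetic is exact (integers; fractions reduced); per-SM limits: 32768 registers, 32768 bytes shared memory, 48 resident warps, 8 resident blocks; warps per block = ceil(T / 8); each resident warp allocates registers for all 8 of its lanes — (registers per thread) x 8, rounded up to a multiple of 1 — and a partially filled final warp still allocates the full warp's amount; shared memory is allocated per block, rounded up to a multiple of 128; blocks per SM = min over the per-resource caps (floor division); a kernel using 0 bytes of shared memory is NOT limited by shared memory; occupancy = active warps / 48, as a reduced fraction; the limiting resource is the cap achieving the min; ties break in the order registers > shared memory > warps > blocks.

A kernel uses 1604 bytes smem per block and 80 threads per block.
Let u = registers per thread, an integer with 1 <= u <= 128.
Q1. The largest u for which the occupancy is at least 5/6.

Answer: u = 102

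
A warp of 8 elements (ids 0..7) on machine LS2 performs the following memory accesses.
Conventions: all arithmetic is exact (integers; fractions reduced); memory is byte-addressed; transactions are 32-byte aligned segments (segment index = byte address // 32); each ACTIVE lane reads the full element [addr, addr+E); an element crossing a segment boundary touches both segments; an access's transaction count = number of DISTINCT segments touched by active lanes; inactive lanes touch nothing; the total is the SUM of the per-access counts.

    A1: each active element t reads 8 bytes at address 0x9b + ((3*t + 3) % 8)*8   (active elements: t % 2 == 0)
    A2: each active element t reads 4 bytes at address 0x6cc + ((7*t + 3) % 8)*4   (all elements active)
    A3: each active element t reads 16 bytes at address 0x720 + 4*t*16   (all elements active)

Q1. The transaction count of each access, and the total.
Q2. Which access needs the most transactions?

A1: 2 transactions
A2: 2 transactions
A3: 8 transactions

Answer: 2,2,8; total 12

Answer: A3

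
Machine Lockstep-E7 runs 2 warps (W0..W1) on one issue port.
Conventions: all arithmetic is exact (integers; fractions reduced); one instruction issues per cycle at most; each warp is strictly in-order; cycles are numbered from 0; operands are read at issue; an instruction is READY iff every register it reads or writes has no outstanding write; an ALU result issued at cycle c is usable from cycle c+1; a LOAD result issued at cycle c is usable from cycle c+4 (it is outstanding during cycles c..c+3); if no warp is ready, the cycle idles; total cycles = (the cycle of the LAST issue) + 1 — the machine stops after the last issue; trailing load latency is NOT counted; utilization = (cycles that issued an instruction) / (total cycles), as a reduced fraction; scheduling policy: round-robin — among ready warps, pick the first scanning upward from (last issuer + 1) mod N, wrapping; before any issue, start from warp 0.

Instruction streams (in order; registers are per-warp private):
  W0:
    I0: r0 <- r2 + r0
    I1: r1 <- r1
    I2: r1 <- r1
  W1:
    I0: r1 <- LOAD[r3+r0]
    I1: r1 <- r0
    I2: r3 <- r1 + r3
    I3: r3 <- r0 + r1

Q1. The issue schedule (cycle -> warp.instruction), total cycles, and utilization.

cycle 0: W0.I0
cycle 1: W1.I0
cycle 2: W0.I1
cycle 3: W0.I2
cycle 4: idle
cycle 5: W1.I1
cycle 6: W1.I2
cycle 7: W1.I3

Answer: 8 cycles, utilization 7/8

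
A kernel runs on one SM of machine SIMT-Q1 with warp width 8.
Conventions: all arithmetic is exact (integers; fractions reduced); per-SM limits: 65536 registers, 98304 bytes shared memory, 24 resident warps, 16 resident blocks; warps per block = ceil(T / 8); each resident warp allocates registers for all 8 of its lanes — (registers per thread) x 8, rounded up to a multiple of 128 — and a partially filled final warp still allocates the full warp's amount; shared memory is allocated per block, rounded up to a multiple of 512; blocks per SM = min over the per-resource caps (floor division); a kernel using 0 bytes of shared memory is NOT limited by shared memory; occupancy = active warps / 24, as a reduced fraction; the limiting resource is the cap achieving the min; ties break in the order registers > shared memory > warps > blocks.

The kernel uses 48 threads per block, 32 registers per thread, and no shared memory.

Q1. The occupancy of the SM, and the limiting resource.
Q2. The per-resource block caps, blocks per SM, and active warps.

Answer: occupancy 1, limited by warps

registers: 42 blocks
shared memory: no limit (kernel uses none)
warps: 4 blocks
blocks: 16 blocks

Answer: 4 blocks, 24 active warps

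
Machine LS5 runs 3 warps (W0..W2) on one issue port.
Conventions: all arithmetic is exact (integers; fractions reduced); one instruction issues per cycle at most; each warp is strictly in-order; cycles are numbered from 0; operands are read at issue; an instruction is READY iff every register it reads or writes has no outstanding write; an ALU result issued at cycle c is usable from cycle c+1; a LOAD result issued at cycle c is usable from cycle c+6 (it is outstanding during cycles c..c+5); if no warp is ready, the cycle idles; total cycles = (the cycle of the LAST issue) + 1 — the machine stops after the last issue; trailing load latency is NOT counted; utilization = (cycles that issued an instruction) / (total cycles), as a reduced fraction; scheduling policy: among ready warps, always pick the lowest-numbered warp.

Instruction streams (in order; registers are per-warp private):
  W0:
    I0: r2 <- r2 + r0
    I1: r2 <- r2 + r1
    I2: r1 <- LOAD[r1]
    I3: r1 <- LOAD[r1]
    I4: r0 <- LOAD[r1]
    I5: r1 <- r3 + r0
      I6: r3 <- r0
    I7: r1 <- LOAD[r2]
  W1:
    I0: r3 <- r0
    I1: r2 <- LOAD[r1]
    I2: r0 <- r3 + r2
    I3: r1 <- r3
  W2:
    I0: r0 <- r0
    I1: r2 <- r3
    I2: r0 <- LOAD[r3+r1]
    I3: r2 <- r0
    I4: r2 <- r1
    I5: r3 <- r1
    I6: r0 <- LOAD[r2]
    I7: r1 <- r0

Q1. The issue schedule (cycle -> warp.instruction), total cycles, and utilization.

cycle 0: W0.I0
cycle 1: W0.I1
cycle 2: W0.I2
cycle 3: W1.I0
cycle 4: W1.I1
cycle 5: W2.I0
cycle 6: W2.I1
cycle 7: W2.I2
cycle 8: W0.I3
cycle 9: idle
cycle 10: W1.I2
cycle 11: W1.I3
cycle 12: idle
cycle 13: W2.I3
cycle 14: W0.I4
cycle 15: W2.I4
cycle 16: W2.I5
cycle 17: W2.I6
cycle 18: idle
cycle 19: idle
cycle 20: W0.I5
cycle 21: W0.I6
cycle 22: W0.I7
cycle 23: W2.I7

Answer: 24 cycles, utilization 5/6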